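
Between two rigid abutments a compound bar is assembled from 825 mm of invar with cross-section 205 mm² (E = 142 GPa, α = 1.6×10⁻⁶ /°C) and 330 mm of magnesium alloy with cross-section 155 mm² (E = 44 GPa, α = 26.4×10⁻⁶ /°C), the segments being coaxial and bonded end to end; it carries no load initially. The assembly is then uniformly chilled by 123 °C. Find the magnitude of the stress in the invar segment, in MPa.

If the supports were absent, the total length change would be Σ αᵢΔT Lᵢ = 1.6×10⁻⁶×123×825 + 26.4×10⁻⁶×123×330 = 1.234 mm.
The rigid supports impose zero overall length change; the single axial force P common to all segments must satisfy P Σ Lᵢ/(AᵢEᵢ) = δ_free.
Σ Lᵢ/(AᵢEᵢ) = 825/(205×142×10³) + 330/(155×44×10³) = 7.673×10⁻⁵ mm/N.
P = 1.234 / 7.673×10⁻⁵ = 16080 N = 16.08 kN, tensile.
σ_{invar} = P / A = 16080 / 205 = 78.45 MPa.

σ ≈ 78.4 MPa (tensile)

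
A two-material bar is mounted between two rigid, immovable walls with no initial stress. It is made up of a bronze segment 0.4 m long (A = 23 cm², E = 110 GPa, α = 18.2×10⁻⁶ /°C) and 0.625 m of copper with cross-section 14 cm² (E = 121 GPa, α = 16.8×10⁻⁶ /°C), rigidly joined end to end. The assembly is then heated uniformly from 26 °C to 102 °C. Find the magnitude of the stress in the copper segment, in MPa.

σ ≈ 183 MPa (compressive)

Free thermal expansion of the whole bar: Σ αᵢΔT Lᵢ = 18.2×10⁻⁶×76×400 + 16.8×10⁻⁶×76×625 = 1.351 mm.
The walls prevent any net length change, so an axial force P (same in every segment) develops. Compatibility: P · Σ Lᵢ/(AᵢEᵢ) = δ_free.
Σ Lᵢ/(AᵢEᵢ) = 400/(2300×110×10³) + 625/(1400×121×10³) = 5.271×10⁻⁶ mm/N.
Hence P = δ_free / Σ(L/AE) = 1.351/5.271×10⁻⁶ = 256.4 kN (compressive).
σ_{copper} = P / A = 256400 / 1400 = 183.1 MPa.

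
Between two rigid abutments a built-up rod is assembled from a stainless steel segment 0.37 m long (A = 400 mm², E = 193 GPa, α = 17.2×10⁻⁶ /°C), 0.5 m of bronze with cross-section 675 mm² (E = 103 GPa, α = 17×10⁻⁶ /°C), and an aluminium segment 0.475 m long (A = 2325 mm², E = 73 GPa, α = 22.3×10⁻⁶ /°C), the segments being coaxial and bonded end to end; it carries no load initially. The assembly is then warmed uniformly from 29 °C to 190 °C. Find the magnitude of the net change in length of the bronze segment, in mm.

Free thermal expansion of the whole bar: Σ αᵢΔT Lᵢ = 17.2×10⁻⁶×161×370 + 17×10⁻⁶×161×500 + 22.3×10⁻⁶×161×475 = 4.098 mm.
The walls prevent any net length change, so an axial force P (same in every segment) develops. Compatibility: P · Σ Lᵢ/(AᵢEᵢ) = δ_free.
Σ Lᵢ/(AᵢEᵢ) = 370/(400×193×10³) + 500/(675×103×10³) + 475/(2325×73×10³) = 1.478×10⁻⁵ mm/N.
Hence P = δ_free / Σ(L/AE) = 4.098/1.478×10⁻⁵ = 277.2 kN (compressive).
For the bronze segment, free thermal change = 17×10⁻⁶×161×500 = 1.368 mm and elastic change from P = 277200×500/(675×103×10³) = 1.994 mm; these oppose, so the net change is 0.625 mm (segment shortens).

|ΔL| ≈ 0.625 mm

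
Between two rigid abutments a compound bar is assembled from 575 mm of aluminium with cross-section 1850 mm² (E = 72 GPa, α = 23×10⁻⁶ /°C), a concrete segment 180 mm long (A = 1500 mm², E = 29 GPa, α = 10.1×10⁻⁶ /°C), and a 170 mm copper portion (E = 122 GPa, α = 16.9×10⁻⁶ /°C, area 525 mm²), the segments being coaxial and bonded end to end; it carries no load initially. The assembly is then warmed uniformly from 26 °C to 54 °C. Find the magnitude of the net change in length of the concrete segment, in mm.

Free thermal expansion of the whole bar: Σ αᵢΔT Lᵢ = 23×10⁻⁶×28×575 + 10.1×10⁻⁶×28×180 + 16.9×10⁻⁶×28×170 = 0.5016 mm.
The rigid supports impose zero overall length change; the single axial force P common to all segments must satisfy P Σ Lᵢ/(AᵢEᵢ) = δ_free.
The series flexibility is Σ Lᵢ/(AᵢEᵢ) = 575/(1850×72×10³) + 180/(1500×29×10³) + 170/(525×122×10³) = 1.111×10⁻⁵ mm/N.
Hence P = δ_free / Σ(L/AE) = 0.5016/1.111×10⁻⁵ = 45.16 kN (compressive).
For the concrete segment, free thermal change = 10.1×10⁻⁶×28×180 = 0.0509 mm and elastic change from P = 45160×180/(1500×29×10³) = 0.1869 mm; these oppose, so the net change is 0.136 mm (segment shortens).

|ΔL| ≈ 0.136 mm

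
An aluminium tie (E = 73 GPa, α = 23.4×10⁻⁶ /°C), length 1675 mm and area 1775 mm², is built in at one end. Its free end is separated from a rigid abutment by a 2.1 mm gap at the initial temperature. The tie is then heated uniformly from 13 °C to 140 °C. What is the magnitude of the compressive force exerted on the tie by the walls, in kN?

If the wall were absent the tie would grow by αΔT L = 23.4×10⁻⁶ × 127 × 1675 = 4.978 mm.
The gap closes (δ_free > 2.1 mm) and the wall then resists a further 4.978 − 2.1 = 2.878 mm of expansion.
Compatibility: PL/(AE) = 2.878 mm, so σ = P/A = E × (2.878/1675) = 125.4 MPa.
P = σA = 125.4 × 1775 = 222.6 kN.

P ≈ 223 kN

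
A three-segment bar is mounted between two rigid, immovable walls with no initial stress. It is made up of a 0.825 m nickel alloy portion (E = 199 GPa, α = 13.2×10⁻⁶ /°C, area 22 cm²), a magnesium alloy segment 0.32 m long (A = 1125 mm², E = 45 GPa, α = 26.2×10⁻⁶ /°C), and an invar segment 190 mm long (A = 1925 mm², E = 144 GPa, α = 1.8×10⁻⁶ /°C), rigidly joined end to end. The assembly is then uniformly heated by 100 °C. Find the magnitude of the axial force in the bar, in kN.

Free thermal expansion of the whole bar: Σ αᵢΔT Lᵢ = 13.2×10⁻⁶×100×825 + 26.2×10⁻⁶×100×320 + 1.8×10⁻⁶×100×190 = 1.962 mm.
The rigid supports impose zero overall length change; the single axial force P common to all segments must satisfy P Σ Lᵢ/(AᵢEᵢ) = δ_free.
The series flexibility is Σ Lᵢ/(AᵢEᵢ) = 825/(2200×199×10³) + 320/(1125×45×10³) + 190/(1925×144×10³) = 8.891×10⁻⁶ mm/N.
P = 1.962 / 8.891×10⁻⁶ = 220600 N = 220.6 kN, compressive.

P ≈ 221 kN (compressive)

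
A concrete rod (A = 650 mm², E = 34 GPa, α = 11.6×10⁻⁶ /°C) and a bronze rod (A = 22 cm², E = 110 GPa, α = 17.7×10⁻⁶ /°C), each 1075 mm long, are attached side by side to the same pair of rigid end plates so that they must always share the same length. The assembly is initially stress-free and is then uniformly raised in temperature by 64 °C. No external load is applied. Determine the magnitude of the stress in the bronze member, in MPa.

Both members must finish at the same length. With the larger α, the bronze tends to over-expand; the plates restrain it, putting the bronze in compression and the concrete in tension. With no external load the two internal forces are equal and opposite, magnitude P.
Setting the final lengths equal and cancelling L: (α₁ − α₂)ΔT = P/(A₁E₁) + P/(A₂E₂).
|α₁ − α₂|·ΔT = 6.1×10⁻⁶ × 64 = 0.0003904.
1/(A₁E₁) + 1/(A₂E₂) = 1/(650×34×10³) + 1/(2200×110×10³) = 4.938×10⁻⁸ N⁻¹.
P = 0.0003904 / 4.938×10⁻⁸ = 7906 N = 7.906 kN.
σ_{bronze} = P/A₂ = 7906/2200 = 3.594 MPa, compressive.

σ ≈ 3.59 MPa (compressive)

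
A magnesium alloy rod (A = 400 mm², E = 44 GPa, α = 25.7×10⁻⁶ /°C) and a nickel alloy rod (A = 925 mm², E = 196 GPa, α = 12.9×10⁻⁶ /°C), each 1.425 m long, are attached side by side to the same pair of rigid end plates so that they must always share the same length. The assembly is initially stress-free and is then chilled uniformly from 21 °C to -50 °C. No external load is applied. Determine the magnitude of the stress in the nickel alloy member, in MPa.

Equilibrium of a rigid end plate with no external load gives equal and opposite internal forces ±P in the two members. Since α_{magnesium alloy} > α_{nickel alloy}, cooling drives the magnesium alloy into tension and the nickel alloy into compression.
Compatibility of the two members (thermal + elastic change equal): (α₁ − α₂)ΔT = P·[1/(A₁E₁) + 1/(A₂E₂)].
|α₁ − α₂|·ΔT = 12.8×10⁻⁶ × 71 = 0.0009088.
1/(A₁E₁) + 1/(A₂E₂) = 1/(400×44×10³) + 1/(925×196×10³) = 6.233×10⁻⁸ N⁻¹.
So P = 0.0009088 / 6.233×10⁻⁸ = 14.58 kN.
σ_{nickel alloy} = P/A₂ = 14580/925 = 15.76 MPa, compressive.

σ ≈ 15.8 MPa (compressive)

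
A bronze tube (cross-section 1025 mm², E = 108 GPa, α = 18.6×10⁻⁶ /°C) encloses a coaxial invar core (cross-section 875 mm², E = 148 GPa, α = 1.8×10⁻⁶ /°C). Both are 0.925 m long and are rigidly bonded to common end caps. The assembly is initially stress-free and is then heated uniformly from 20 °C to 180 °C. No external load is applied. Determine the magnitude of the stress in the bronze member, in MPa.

σ ≈ 157 MPa (compressive)

Both members must finish at the same length. With the larger α, the bronze tends to over-expand; the plates restrain it, putting the bronze in compression and the invar in tension. With no external load the two internal forces are equal and opposite, magnitude P.
Setting the final lengths equal and cancelling L: (α₁ − α₂)ΔT = P/(A₁E₁) + P/(A₂E₂).
|α₁ − α₂|·ΔT = 16.8×10⁻⁶ × 160 = 0.002688.
1/(A₁E₁) + 1/(A₂E₂) = 1/(1025×108×10³) + 1/(875×148×10³) = 1.676×10⁻⁸ N⁻¹.
P = 0.002688 / 1.676×10⁻⁸ = 160400 N = 160.4 kN.
σ_{bronze} = P/A₁ = 160400/1025 = 156.5 MPa, compressive.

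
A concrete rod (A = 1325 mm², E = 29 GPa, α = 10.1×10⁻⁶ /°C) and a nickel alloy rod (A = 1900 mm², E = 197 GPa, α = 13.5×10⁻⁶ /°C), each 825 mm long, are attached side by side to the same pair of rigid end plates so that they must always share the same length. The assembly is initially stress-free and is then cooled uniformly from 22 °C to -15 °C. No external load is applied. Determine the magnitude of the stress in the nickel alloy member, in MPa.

Equilibrium of a rigid end plate with no external load gives equal and opposite internal forces ±P in the two members. Since α_{nickel alloy} > α_{concrete}, cooling drives the nickel alloy into tension and the concrete into compression.
Setting the final lengths equal and cancelling L: (α₁ − α₂)ΔT = P/(A₁E₁) + P/(A₂E₂).
|α₁ − α₂|·ΔT = 3.4×10⁻⁶ × 37 = 0.0001258.
1/(A₁E₁) + 1/(A₂E₂) = 1/(1325×29×10³) + 1/(1900×197×10³) = 2.87×10⁻⁸ N⁻¹.
So P = 0.0001258 / 2.87×10⁻⁸ = 4.384 kN.
σ_{nickel alloy} = P/A₂ = 4384/1900 = 2.307 MPa, tensile.

σ ≈ 2.31 MPa (tensile)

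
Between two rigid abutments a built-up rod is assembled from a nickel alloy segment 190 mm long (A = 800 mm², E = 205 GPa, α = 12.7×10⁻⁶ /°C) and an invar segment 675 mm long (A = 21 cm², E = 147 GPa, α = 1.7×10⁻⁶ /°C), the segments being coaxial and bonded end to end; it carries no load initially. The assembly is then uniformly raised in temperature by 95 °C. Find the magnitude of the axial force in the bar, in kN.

If the supports were absent, the total length change would be Σ αᵢΔT Lᵢ = 12.7×10⁻⁶×95×190 + 1.7×10⁻⁶×95×675 = 0.3382 mm.
The rigid supports impose zero overall length change; the single axial force P common to all segments must satisfy P Σ Lᵢ/(AᵢEᵢ) = δ_free.
Σ Lᵢ/(AᵢEᵢ) = 190/(800×205×10³) + 675/(2100×147×10³) = 3.345×10⁻⁶ mm/N.
Hence P = δ_free / Σ(L/AE) = 0.3382/3.345×10⁻⁶ = 101.1 kN (compressive).

P ≈ 101 kN (compressive)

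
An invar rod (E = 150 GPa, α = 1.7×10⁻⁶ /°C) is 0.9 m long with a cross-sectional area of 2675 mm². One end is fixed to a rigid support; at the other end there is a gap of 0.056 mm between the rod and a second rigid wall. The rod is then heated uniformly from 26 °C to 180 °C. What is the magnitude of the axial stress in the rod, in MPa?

Free thermal elongation = αΔT L = 1.7×10⁻⁶ × 154 × 900 = 0.2356 mm.
The gap closes (δ_free > 0.056 mm) and the wall then resists a further 0.2356 − 0.056 = 0.1796 mm of expansion.
Compatibility: PL/(AE) = 0.1796 mm, so σ = P/A = E × (0.1796/900) = 29.94 MPa.

σ ≈ 29.9 MPa (compressive)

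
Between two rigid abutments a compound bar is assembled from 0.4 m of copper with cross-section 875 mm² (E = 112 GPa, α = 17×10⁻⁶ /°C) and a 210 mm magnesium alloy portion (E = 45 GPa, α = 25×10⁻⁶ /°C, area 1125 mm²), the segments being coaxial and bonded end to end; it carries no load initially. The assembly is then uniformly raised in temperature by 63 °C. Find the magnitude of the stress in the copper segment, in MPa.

σ ≈ 105 MPa (compressive)

With the walls removed the bar would change length by δ_free = Σ αᵢΔT Lᵢ = 17×10⁻⁶×63×400 + 25×10⁻⁶×63×210 = 0.7591 mm.
The rigid supports impose zero overall length change; the single axial force P common to all segments must satisfy P Σ Lᵢ/(AᵢEᵢ) = δ_free.
Σ Lᵢ/(AᵢEᵢ) = 400/(875×112×10³) + 210/(1125×45×10³) = 8.23×10⁻⁶ mm/N.
P = 0.7591 / 8.23×10⁻⁶ = 92240 N = 92.24 kN, compressive.
σ_{copper} = P / A = 92240 / 875 = 105.4 MPa.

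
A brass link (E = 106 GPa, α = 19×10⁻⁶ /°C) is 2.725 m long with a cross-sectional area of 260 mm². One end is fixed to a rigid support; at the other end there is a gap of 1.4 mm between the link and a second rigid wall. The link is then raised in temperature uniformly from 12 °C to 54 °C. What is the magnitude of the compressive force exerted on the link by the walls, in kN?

P ≈ 7.83 kN

Unrestrained expansion: δ_free = αΔT L = 19×10⁻⁶ × 42 × 2725 = 2.175 mm.
After closing the 1.4 mm clearance, 2.175 − 1.4 = 0.7745 mm of expansion remains to be suppressed by the wall.
That suppressed elongation corresponds to σ = E·Δ/L = 106×10³ × 0.7745/2725 = 30.13 MPa.
P = σA = 30.13 × 260 = 7.834 kN.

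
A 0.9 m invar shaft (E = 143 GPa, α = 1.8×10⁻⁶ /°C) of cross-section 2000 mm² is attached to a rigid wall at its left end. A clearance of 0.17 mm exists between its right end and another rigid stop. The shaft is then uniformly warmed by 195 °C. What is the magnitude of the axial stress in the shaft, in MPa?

σ ≈ 23.2 MPa (compressive)

Free thermal elongation = αΔT L = 1.8×10⁻⁶ × 195 × 900 = 0.3159 mm.
After closing the 0.17 mm clearance, 0.3159 − 0.17 = 0.1459 mm of expansion remains to be suppressed by the wall.
That suppressed elongation corresponds to σ = E·Δ/L = 143×10³ × 0.1459/900 = 23.18 MPa.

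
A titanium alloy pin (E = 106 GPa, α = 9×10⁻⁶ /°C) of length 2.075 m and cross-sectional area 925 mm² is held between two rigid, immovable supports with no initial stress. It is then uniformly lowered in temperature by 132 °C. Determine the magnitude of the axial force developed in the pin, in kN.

P ≈ 116 kN (tensile)

The ends cannot move, so σ = EαΔT = 106×10³ × 9×10⁻⁶ × 132 = 125.9 MPa.
P = AEαΔT = 925 × 106×10³ × 9×10⁻⁶ × 132 = 116.5 kN (tensile).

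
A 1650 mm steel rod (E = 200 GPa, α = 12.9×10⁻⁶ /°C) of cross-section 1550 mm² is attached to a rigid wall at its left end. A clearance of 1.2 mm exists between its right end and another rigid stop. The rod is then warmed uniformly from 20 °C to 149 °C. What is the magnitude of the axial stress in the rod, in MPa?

σ ≈ 187 MPa (compressive)

Unrestrained expansion: δ_free = αΔT L = 12.9×10⁻⁶ × 129 × 1650 = 2.746 mm.
The gap closes (δ_free > 1.2 mm) and the wall then resists a further 2.746 − 1.2 = 1.546 mm of expansion.
So σ = E(δ_free − g)/L = 200×10³ × 1.546/1650 = 187.4 MPa.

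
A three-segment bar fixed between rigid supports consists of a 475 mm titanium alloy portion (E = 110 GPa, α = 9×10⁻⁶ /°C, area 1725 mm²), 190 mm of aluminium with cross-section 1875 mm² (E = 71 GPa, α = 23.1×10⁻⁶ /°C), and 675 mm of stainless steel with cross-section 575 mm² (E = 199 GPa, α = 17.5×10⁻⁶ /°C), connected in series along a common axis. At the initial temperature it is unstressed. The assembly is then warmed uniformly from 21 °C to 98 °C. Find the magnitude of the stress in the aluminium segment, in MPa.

σ ≈ 85.5 MPa (compressive)

With the walls removed the bar would change length by δ_free = Σ αᵢΔT Lᵢ = 9×10⁻⁶×77×475 + 23.1×10⁻⁶×77×190 + 17.5×10⁻⁶×77×675 = 1.577 mm.
The rigid supports impose zero overall length change; the single axial force P common to all segments must satisfy P Σ Lᵢ/(AᵢEᵢ) = δ_free.
The series flexibility is Σ Lᵢ/(AᵢEᵢ) = 475/(1725×110×10³) + 190/(1875×71×10³) + 675/(575×199×10³) = 9.83×10⁻⁶ mm/N.
So P = 1.577 / 9.83×10⁻⁶ = 160.4 kN, compressive.
σ_{aluminium} = P / A = 160400 / 1875 = 85.55 MPa.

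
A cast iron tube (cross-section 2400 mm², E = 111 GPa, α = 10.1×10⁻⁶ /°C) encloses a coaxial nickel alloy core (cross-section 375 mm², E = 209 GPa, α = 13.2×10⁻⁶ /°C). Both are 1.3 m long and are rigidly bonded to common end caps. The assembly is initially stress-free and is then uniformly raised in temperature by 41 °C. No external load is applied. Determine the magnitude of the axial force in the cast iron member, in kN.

Both members must finish at the same length. With the larger α, the nickel alloy tends to over-expand; the plates restrain it, putting the nickel alloy in compression and the cast iron in tension. With no external load the two internal forces are equal and opposite, magnitude P.
Setting the final lengths equal and cancelling L: (α₁ − α₂)ΔT = P/(A₁E₁) + P/(A₂E₂).
|α₁ − α₂|·ΔT = 3.1×10⁻⁶ × 41 = 0.0001271.
1/(A₁E₁) + 1/(A₂E₂) = 1/(2400×111×10³) + 1/(375×209×10³) = 1.651×10⁻⁸ N⁻¹.
So P = 0.0001271 / 1.651×10⁻⁸ = 7.697 kN.

P ≈ 7.7 kN (tensile in the cast iron)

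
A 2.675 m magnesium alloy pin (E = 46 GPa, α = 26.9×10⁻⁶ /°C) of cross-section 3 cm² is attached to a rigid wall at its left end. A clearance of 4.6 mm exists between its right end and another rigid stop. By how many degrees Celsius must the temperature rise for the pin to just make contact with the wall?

Contact occurs when the free expansion equals the gap: αΔT L = 4.6 mm.
ΔT = 4.6 / (26.9×10⁻⁶ × 2675) = 63.93 °C.

ΔT ≈ 63.9 °C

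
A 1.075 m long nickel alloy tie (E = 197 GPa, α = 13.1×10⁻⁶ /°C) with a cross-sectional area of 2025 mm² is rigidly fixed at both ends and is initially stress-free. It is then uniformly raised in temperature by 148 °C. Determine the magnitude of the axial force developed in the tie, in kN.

The ends cannot move, so σ = EαΔT = 197×10³ × 13.1×10⁻⁶ × 148 = 381.9 MPa.
Axial force P = σA = 381.9 × 2025 = 773400 N = 773.4 kN, compressive.

P ≈ 773 kN (compressive)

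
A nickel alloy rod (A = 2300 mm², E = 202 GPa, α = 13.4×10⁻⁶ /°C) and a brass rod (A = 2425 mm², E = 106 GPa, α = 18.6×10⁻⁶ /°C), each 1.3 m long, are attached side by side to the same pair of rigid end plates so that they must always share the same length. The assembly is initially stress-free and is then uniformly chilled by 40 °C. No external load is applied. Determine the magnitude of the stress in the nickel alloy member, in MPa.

σ ≈ 15 MPa (compressive)

Both members must finish at the same length. With the larger α, the brass tends to over-contract; the plates restrain it, putting the brass in tension and the nickel alloy in compression. With no external load the two internal forces are equal and opposite, magnitude P.
Setting the final lengths equal and cancelling L: (α₁ − α₂)ΔT = P/(A₁E₁) + P/(A₂E₂).
|α₁ − α₂|·ΔT = 5.2×10⁻⁶ × 40 = 0.000208.
1/(A₁E₁) + 1/(A₂E₂) = 1/(2300×202×10³) + 1/(2425×106×10³) = 6.043×10⁻⁹ N⁻¹.
So P = 0.000208 / 6.043×10⁻⁹ = 34.42 kN.
σ_{nickel alloy} = P/A₁ = 34420/2300 = 14.97 MPa, compressive.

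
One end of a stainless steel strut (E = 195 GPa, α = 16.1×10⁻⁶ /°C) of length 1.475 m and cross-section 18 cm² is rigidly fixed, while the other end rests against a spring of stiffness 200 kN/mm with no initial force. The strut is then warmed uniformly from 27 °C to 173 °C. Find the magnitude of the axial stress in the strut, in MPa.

σ ≈ 209 MPa (compressive)

If the spring were absent the strut would lengthen by αΔT L = 16.1×10⁻⁶ × 146 × 1475 = 3.467 mm.
Let P be the compressive force at the spring. The strut shortens elastically by PL/(AE) and the spring compresses by P/k; together these equal δ_free.
So P = δ_free / [L/(AE) + 1/k] = 3.467 / [ 1475/(1800×195×10³) + 1/(200×10³) ].
P = 3.467 / 9.202×10⁻⁶ = 376800 N.
σ = P/A = 376800/1800 = 209.3 MPa.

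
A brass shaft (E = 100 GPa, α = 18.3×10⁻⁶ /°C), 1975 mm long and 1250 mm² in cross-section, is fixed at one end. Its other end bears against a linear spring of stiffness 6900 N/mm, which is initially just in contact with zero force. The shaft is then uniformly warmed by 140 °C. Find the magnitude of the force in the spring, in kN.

If the spring were absent the shaft would lengthen by αΔT L = 18.3×10⁻⁶ × 140 × 1975 = 5.06 mm.
Let P be the compressive force at the spring. The shaft shortens elastically by PL/(AE) and the spring compresses by P/k; together these equal δ_free.
P [ L/(AE) + 1/k ] = δ_free → P [ 1975/(1250×100×10³) + 1/(6900) ] = 5.06.
P = 5.06 / 0.0001607 = 31480 N.

P ≈ 31.5 kN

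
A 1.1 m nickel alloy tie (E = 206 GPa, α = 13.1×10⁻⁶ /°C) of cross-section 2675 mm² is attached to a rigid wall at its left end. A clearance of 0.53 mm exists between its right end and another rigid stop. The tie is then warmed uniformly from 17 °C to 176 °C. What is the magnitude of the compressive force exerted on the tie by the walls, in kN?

If the wall were absent the tie would grow by αΔT L = 13.1×10⁻⁶ × 159 × 1100 = 2.291 mm.
After closing the 0.53 mm clearance, 2.291 − 0.53 = 1.761 mm of expansion remains to be suppressed by the wall.
So σ = E(δ_free − g)/L = 206×10³ × 1.761/1100 = 329.8 MPa.
Force on the wall = σA = 329.8 × 2675 mm² = 882.3 kN.

P ≈ 882 kN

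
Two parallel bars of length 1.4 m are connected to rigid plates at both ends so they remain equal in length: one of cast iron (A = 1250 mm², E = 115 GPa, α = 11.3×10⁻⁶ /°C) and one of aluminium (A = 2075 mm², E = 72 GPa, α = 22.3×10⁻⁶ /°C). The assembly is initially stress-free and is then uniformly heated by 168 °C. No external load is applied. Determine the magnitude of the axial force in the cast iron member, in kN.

P ≈ 135 kN (tensile in the cast iron)

Both members must finish at the same length. With the larger α, the aluminium tends to over-expand; the plates restrain it, putting the aluminium in compression and the cast iron in tension. With no external load the two internal forces are equal and opposite, magnitude P.
Setting the final lengths equal and cancelling L: (α₁ − α₂)ΔT = P/(A₁E₁) + P/(A₂E₂).
|α₁ − α₂|·ΔT = 11×10⁻⁶ × 168 = 0.001848.
1/(A₁E₁) + 1/(A₂E₂) = 1/(1250×115×10³) + 1/(2075×72×10³) = 1.365×10⁻⁸ N⁻¹.
So P = 0.001848 / 1.365×10⁻⁸ = 135.4 kN.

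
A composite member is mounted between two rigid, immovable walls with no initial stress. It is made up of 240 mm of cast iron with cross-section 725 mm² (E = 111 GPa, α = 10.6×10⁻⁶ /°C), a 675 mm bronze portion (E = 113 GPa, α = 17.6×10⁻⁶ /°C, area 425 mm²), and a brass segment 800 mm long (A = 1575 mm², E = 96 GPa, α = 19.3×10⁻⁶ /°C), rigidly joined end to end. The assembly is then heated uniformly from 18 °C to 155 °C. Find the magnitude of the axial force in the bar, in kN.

If the supports were absent, the total length change would be Σ αᵢΔT Lᵢ = 10.6×10⁻⁶×137×240 + 17.6×10⁻⁶×137×675 + 19.3×10⁻⁶×137×800 = 4.091 mm.
Since the ends are fixed, an axial force P builds up, equal in every segment, with P · Σ Lᵢ/(AᵢEᵢ) = δ_free.
Σ Lᵢ/(AᵢEᵢ) = 240/(725×111×10³) + 675/(425×113×10³) + 800/(1575×96×10³) = 2.233×10⁻⁵ mm/N.
P = 4.091 / 2.233×10⁻⁵ = 183200 N = 183.2 kN, compressive.

P ≈ 183 kN (compressive)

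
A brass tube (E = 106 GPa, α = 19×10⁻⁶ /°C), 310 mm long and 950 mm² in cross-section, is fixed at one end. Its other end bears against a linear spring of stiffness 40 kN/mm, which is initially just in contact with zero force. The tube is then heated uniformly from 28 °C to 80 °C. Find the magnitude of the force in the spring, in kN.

P ≈ 10.9 kN

The unrestrained thermal change is αΔT L = 19×10⁻⁶ × 52 × 310 = 0.3063 mm.
With a force P in the spring, the elastic change of the tube is PL/(AE) and that of the spring is P/k; compatibility requires their sum to equal δ_free.
So P = δ_free / [L/(AE) + 1/k] = 0.3063 / [ 310/(950×106×10³) + 1/(40×10³) ].
P = 0.3063 / 2.808×10⁻⁵ = 10910 N.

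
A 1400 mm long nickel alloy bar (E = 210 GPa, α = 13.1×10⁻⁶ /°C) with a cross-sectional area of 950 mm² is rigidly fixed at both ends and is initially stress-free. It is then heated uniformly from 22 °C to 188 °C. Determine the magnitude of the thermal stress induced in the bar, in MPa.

Because both ends are immovable the net strain is zero, and the suppressed thermal strain is αΔT = 13.1×10⁻⁶ × 166 = 2174.6×10⁻⁶.
Hence σ = E·αΔT = 210×10³ × 2174.6×10⁻⁶ = 456.7 MPa, compressive.

σ ≈ 457 MPa (compressive)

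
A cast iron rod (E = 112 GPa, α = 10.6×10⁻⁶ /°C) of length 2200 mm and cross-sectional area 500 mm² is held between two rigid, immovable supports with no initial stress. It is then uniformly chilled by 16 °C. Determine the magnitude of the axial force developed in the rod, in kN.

Full restraint means ε = 0, so the stress is σ = EαΔT = 112×10³ × 10.6×10⁻⁶ × 16 = 19 MPa.
Then P = σA = 19 × 500 mm² = 9.498 kN, tensile.

P ≈ 9.5 kN (tensile)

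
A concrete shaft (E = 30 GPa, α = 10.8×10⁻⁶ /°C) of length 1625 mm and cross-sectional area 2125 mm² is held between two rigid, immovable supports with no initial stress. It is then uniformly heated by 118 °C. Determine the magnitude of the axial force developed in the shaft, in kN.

P ≈ 81.2 kN (compressive)

The ends cannot move, so σ = EαΔT = 30×10³ × 10.8×10⁻⁶ × 118 = 38.23 MPa.
P = AEαΔT = 2125 × 30×10³ × 10.8×10⁻⁶ × 118 = 81.24 kN (compressive).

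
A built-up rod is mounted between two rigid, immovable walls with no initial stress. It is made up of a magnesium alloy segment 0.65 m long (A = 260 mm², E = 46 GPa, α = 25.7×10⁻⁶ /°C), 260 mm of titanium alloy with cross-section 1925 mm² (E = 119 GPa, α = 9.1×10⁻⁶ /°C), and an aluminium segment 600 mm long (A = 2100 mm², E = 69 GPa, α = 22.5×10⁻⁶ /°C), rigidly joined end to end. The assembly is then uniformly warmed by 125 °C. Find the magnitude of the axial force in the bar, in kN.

P ≈ 68.3 kN (compressive)

If the supports were absent, the total length change would be Σ αᵢΔT Lᵢ = 25.7×10⁻⁶×125×650 + 9.1×10⁻⁶×125×260 + 22.5×10⁻⁶×125×600 = 4.071 mm.
The walls prevent any net length change, so an axial force P (same in every segment) develops. Compatibility: P · Σ Lᵢ/(AᵢEᵢ) = δ_free.
Σ Lᵢ/(AᵢEᵢ) = 650/(260×46×10³) + 260/(1925×119×10³) + 600/(2100×69×10³) = 5.962×10⁻⁵ mm/N.
Hence P = δ_free / Σ(L/AE) = 4.071/5.962×10⁻⁵ = 68.28 kN (compressive).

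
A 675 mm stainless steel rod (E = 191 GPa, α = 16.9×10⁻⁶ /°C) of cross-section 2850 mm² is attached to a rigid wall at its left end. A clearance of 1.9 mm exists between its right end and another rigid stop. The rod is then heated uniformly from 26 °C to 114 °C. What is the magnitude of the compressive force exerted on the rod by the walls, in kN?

P ≈ 0 kN

If the wall were absent the rod would grow by αΔT L = 16.9×10⁻⁶ × 88 × 675 = 1.004 mm.
Since δ_free = 1 mm is less than the 1.9 mm gap, the rod never touches the wall. No axial force develops.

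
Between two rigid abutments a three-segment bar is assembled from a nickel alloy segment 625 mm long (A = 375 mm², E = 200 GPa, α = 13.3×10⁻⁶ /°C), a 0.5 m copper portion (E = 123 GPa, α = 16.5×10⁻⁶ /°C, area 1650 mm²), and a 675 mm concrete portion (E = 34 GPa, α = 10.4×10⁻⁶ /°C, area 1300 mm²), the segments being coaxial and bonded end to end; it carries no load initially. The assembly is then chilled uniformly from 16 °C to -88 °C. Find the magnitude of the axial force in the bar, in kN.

P ≈ 94.1 kN (tensile)

Free thermal contraction of the whole bar: Σ αᵢΔT Lᵢ = 13.3×10⁻⁶×104×625 + 16.5×10⁻⁶×104×500 + 10.4×10⁻⁶×104×675 = 2.453 mm.
The rigid supports impose zero overall length change; the single axial force P common to all segments must satisfy P Σ Lᵢ/(AᵢEᵢ) = δ_free.
The series flexibility is Σ Lᵢ/(AᵢEᵢ) = 625/(375×200×10³) + 500/(1650×123×10³) + 675/(1300×34×10³) = 2.607×10⁻⁵ mm/N.
So P = 2.453 / 2.607×10⁻⁵ = 94.08 kN, tensile.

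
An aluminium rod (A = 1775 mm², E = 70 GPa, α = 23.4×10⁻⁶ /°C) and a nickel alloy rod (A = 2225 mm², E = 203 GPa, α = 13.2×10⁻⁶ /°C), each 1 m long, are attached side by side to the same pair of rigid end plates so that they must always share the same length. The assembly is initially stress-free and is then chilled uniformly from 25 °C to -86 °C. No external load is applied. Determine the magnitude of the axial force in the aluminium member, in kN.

P ≈ 110 kN (tensile in the aluminium)

The aluminium has the larger α, so on cooling it would change length more than the nickel alloy if both were free. The rigid plates force a common final length, so the aluminium is put into tension and the nickel alloy into compression, with equal and opposite forces P (no external load).
Compatibility of the two members (thermal + elastic change equal): (α₁ − α₂)ΔT = P·[1/(A₁E₁) + 1/(A₂E₂)].
|α₁ − α₂|·ΔT = 10.2×10⁻⁶ × 111 = 0.001132.
1/(A₁E₁) + 1/(A₂E₂) = 1/(1775×70×10³) + 1/(2225×203×10³) = 1.026×10⁻⁸ N⁻¹.
P = 0.001132 / 1.026×10⁻⁸ = 110300 N = 110.3 kN.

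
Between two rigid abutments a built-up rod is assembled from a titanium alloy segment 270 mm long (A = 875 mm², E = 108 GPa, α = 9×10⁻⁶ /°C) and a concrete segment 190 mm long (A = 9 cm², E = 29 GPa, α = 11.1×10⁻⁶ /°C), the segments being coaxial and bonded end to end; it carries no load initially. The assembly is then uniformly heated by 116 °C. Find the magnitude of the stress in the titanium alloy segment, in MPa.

σ ≈ 59.4 MPa (compressive)

With the walls removed the bar would change length by δ_free = Σ αᵢΔT Lᵢ = 9×10⁻⁶×116×270 + 11.1×10⁻⁶×116×190 = 0.5265 mm.
The rigid supports impose zero overall length change; the single axial force P common to all segments must satisfy P Σ Lᵢ/(AᵢEᵢ) = δ_free.
The series flexibility is Σ Lᵢ/(AᵢEᵢ) = 270/(875×108×10³) + 190/(900×29×10³) = 1.014×10⁻⁵ mm/N.
So P = 0.5265 / 1.014×10⁻⁵ = 51.94 kN, compressive.
σ_{titanium alloy} = P / A = 51940 / 875 = 59.36 MPa.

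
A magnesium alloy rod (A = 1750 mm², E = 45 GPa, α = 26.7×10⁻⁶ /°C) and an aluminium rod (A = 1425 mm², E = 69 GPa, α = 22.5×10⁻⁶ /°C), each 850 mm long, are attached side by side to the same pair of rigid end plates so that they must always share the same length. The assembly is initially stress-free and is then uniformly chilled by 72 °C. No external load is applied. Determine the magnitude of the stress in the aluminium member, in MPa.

Both members must finish at the same length. With the larger α, the magnesium alloy tends to over-contract; the plates restrain it, putting the magnesium alloy in tension and the aluminium in compression. With no external load the two internal forces are equal and opposite, magnitude P.
Equating the net (thermal + elastic) strains gives |α₁ − α₂|·ΔT = P·[1/(A₁E₁) + 1/(A₂E₂)].
|α₁ − α₂|·ΔT = 4.2×10⁻⁶ × 72 = 0.0003024.
1/(A₁E₁) + 1/(A₂E₂) = 1/(1750×45×10³) + 1/(1425×69×10³) = 2.287×10⁻⁸ N⁻¹.
P = 0.0003024 / 2.287×10⁻⁸ = 13220 N = 13.22 kN.
σ_{aluminium} = P/A₂ = 13220/1425 = 9.279 MPa, compressive.

σ ≈ 9.28 MPa (compressive)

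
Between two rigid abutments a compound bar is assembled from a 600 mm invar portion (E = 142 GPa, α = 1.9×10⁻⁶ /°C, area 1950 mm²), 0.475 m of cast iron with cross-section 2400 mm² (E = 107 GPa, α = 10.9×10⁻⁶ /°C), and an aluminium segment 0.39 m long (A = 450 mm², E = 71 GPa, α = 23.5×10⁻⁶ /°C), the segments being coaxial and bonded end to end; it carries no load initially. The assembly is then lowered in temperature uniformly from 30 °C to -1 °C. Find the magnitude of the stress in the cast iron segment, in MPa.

σ ≈ 12.3 MPa (tensile)

Free thermal contraction of the whole bar: Σ αᵢΔT Lᵢ = 1.9×10⁻⁶×31×600 + 10.9×10⁻⁶×31×475 + 23.5×10⁻⁶×31×390 = 0.48 mm.
Since the ends are fixed, an axial force P builds up, equal in every segment, with P · Σ Lᵢ/(AᵢEᵢ) = δ_free.
The series flexibility is Σ Lᵢ/(AᵢEᵢ) = 600/(1950×142×10³) + 475/(2400×107×10³) + 390/(450×71×10³) = 1.622×10⁻⁵ mm/N.
Hence P = δ_free / Σ(L/AE) = 0.48/1.622×10⁻⁵ = 29.58 kN (tensile).
σ_{cast iron} = P / A = 29580 / 2400 = 12.33 MPa.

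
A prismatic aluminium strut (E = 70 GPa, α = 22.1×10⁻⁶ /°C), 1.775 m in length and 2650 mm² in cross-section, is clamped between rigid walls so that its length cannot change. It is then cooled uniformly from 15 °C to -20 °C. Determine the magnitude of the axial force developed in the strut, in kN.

With zero net strain, σ = E·αΔT = 70 GPa × 22.1×10⁻⁶ × 35 = 54.14 MPa.
Axial force P = σA = 54.14 × 2650 = 143500 N = 143.5 kN, tensile.

P ≈ 143 kN (tensile)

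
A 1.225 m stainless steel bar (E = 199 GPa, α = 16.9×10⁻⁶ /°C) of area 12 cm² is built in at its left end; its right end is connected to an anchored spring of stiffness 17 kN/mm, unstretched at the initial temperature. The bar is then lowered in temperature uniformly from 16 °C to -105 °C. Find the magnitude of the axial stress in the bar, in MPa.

Free thermal contraction: δ_free = αΔT L = 16.9×10⁻⁶ × 121 × 1225 = 2.505 mm.
Let P be the tensile force in the spring. The bar extends elastically by PL/(AE) and the spring stretches by P/k; together these equal δ_free.
So P = δ_free / [L/(AE) + 1/k] = 2.505 / [ 1225/(1200×199×10³) + 1/(17×10³) ].
P = 2.505 / 6.395×10⁻⁵ = 39170 N.
σ = P/A = 39170/1200 = 32.64 MPa.

σ ≈ 32.6 MPa (tensile)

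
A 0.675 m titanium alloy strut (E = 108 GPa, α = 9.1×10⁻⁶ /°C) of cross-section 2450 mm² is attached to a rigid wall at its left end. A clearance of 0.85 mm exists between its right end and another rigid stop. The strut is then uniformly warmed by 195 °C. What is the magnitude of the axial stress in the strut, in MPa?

Free thermal elongation = αΔT L = 9.1×10⁻⁶ × 195 × 675 = 1.198 mm.
After closing the 0.85 mm clearance, 1.198 − 0.85 = 0.3478 mm of expansion remains to be suppressed by the wall.
Compatibility: PL/(AE) = 0.3478 mm, so σ = P/A = E × (0.3478/675) = 55.65 MPa.

σ ≈ 55.6 MPa (compressive)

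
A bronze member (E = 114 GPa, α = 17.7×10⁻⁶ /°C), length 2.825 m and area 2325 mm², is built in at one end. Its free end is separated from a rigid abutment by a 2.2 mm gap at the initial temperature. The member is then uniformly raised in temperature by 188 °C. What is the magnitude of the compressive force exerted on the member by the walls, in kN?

P ≈ 676 kN

Free thermal elongation = αΔT L = 17.7×10⁻⁶ × 188 × 2825 = 9.4 mm.
After closing the 2.2 mm clearance, 9.4 − 2.2 = 7.2 mm of expansion remains to be suppressed by the wall.
Compatibility: PL/(AE) = 7.2 mm, so σ = P/A = E × (7.2/2825) = 290.6 MPa.
P = σA = 290.6 × 2325 = 675.6 kN.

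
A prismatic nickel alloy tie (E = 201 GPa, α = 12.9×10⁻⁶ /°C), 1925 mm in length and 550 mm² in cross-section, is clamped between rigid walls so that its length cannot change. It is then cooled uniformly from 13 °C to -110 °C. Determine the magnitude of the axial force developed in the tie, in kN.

P ≈ 175 kN (tensile)

With zero net strain, σ = E·αΔT = 201 GPa × 12.9×10⁻⁶ × 123 = 318.9 MPa.
P = AEαΔT = 550 × 201×10³ × 12.9×10⁻⁶ × 123 = 175.4 kN (tensile).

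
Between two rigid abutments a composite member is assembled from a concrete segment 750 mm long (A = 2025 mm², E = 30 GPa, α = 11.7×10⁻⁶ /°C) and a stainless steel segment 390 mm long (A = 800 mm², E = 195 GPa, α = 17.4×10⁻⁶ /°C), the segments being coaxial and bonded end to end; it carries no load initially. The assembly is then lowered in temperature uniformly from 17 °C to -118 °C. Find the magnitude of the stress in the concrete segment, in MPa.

σ ≈ 69.9 MPa (tensile)

With the walls removed the bar would change length by δ_free = Σ αᵢΔT Lᵢ = 11.7×10⁻⁶×135×750 + 17.4×10⁻⁶×135×390 = 2.101 mm.
Since the ends are fixed, an axial force P builds up, equal in every segment, with P · Σ Lᵢ/(AᵢEᵢ) = δ_free.
Σ Lᵢ/(AᵢEᵢ) = 750/(2025×30×10³) + 390/(800×195×10³) = 1.485×10⁻⁵ mm/N.
P = 2.101 / 1.485×10⁻⁵ = 141500 N = 141.5 kN, tensile.
σ_{concrete} = P / A = 141500 / 2025 = 69.88 MPa.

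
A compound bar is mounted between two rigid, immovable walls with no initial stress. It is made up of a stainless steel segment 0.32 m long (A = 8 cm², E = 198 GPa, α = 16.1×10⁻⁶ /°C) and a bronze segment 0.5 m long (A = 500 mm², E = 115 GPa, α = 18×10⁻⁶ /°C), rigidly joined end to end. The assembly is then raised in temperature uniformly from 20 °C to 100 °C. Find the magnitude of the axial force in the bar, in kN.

P ≈ 106 kN (compressive)

With the walls removed the bar would change length by δ_free = Σ αᵢΔT Lᵢ = 16.1×10⁻⁶×80×320 + 18×10⁻⁶×80×500 = 1.132 mm.
Since the ends are fixed, an axial force P builds up, equal in every segment, with P · Σ Lᵢ/(AᵢEᵢ) = δ_free.
The series flexibility is Σ Lᵢ/(AᵢEᵢ) = 320/(800×198×10³) + 500/(500×115×10³) = 1.072×10⁻⁵ mm/N.
So P = 1.132 / 1.072×10⁻⁵ = 105.7 kN, compressive.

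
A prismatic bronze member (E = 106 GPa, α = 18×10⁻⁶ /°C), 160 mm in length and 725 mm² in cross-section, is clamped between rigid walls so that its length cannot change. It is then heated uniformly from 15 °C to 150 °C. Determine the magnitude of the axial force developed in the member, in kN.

P ≈ 187 kN (compressive)

The ends cannot move, so σ = EαΔT = 106×10³ × 18×10⁻⁶ × 135 = 257.6 MPa.
Then P = σA = 257.6 × 725 mm² = 186.7 kN, compressive.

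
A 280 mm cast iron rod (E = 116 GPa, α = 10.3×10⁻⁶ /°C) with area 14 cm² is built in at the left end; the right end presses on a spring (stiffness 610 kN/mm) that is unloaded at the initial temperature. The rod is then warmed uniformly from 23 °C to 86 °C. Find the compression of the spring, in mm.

Free thermal expansion: δ_free = αΔT L = 10.3×10⁻⁶ × 63 × 280 = 0.1817 mm.
With a force P in the spring, the elastic change of the rod is PL/(AE) and that of the spring is P/k; compatibility requires their sum to equal δ_free.
P [ L/(AE) + 1/k ] = δ_free → P [ 280/(1400×116×10³) + 1/(610×10³) ] = 0.1817.
P = 0.1817 / 3.363×10⁻⁶ = 54020 N.
Spring compression = P/k = 54020/(610×10³) = 0.08856 mm.

δ ≈ 0.0886 mm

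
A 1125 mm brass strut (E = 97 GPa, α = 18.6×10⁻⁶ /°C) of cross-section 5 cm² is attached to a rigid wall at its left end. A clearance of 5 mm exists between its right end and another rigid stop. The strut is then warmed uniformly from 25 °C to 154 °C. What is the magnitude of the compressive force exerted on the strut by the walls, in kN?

Unrestrained expansion: δ_free = αΔT L = 18.6×10⁻⁶ × 129 × 1125 = 2.699 mm.
Since δ_free = 2.7 mm is less than the 5 mm gap, the strut never touches the wall. No axial force develops.

P ≈ 0 kN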